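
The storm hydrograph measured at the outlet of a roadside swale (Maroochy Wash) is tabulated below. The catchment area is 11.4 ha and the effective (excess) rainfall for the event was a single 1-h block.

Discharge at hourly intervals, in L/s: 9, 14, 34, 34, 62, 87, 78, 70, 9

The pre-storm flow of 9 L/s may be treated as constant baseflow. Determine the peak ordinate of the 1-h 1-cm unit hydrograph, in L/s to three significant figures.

Direct runoff: 0.0, 5.0, 25.0, 25.0, 53.0, 78.0, 69.0, 61.0, 0.0 L/s; ΣQ_DR = 316.0 L/s, peak = 78.0 L/s.
Runoff depth d = ΣQ_DR·Δt / A = 316.0 × 3600 / (11.4 ha) = 9.979 mm.
The 1-cm UH is the DRH scaled by (10 mm)/d, so U_p = 78.0 × 10/9.979 = 78.2 L/s.

U_p ≈ 78.2 L/s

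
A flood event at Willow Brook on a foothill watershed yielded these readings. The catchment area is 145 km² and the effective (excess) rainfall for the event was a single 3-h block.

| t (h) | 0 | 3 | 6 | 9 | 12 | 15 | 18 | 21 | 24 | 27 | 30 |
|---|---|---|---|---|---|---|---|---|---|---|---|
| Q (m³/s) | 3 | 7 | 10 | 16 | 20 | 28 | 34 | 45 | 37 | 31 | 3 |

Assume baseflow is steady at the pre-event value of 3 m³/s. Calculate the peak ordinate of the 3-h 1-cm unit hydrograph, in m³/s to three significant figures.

Direct runoff: 0.0, 4.0, 7.0, 13.0, 17.0, 25.0, 31.0, 42.0, 34.0, 28.0, 0.0 m³/s; ΣQ_DR = 201.0 m³/s, peak = 42.0 m³/s.
Runoff depth d = ΣQ_DR·Δt / A = 201.0 × 10800 / (145 km²) = 14.97 mm.
The 1-cm UH is the DRH scaled by (10 mm)/d, so U_p = 42.0 × 10/14.97 = 28.1 m³/s.

U_p ≈ 28.1 m³/s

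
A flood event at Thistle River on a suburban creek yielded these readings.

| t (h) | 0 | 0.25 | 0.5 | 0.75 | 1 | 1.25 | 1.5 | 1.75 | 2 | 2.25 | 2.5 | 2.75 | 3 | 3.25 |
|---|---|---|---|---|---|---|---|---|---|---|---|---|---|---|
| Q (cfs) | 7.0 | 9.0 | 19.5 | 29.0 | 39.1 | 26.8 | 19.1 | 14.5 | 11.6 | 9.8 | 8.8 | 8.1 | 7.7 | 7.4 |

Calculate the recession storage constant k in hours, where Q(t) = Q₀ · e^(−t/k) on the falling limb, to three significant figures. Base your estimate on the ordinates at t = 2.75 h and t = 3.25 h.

k ≈ 5.53 h

On the falling limb, Q drops from 8.1 to 7.4 cfs between t = 2.75 h and t = 3.25 h (Δt = 0.5 h).
k = −Δt / ln(Q₂/Q₁) = −0.5 / ln(7.4/8.1) = 5.53 h.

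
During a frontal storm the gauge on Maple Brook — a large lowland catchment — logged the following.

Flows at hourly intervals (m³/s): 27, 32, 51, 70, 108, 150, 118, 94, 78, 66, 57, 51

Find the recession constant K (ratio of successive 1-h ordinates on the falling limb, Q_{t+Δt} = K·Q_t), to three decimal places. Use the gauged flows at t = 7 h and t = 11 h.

Using the recession-limb readings at t = 7 h and t = 11 h: Q falls from 94 to 51 m³/s over 4 intervals.
K = (Q₂/Q₁)^(1/4) = (51/94)^(1/4) = 0.858.

K ≈ 0.858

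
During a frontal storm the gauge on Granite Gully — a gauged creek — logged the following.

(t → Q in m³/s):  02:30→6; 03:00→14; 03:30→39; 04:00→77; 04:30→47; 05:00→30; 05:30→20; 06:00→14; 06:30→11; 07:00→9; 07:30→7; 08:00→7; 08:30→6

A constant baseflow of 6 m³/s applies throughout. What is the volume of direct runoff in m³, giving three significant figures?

V ≈ 3.76 × 10^5 m³

Direct-runoff ordinates (Q − Q_b): 0.0, 8.0, 33.0, 71.0, 41.0, 24.0, 14.0, 8.0, 5.0, 3.0, 1.0, 1.0, 0.0 m³/s.
ΣQ_DR = 209.0 m³/s.
With Δt = 0.5 h = 1800 s, V = ΣQ_DR · Δt = 209.0 × 1800 = 3.76 × 10^5 m³.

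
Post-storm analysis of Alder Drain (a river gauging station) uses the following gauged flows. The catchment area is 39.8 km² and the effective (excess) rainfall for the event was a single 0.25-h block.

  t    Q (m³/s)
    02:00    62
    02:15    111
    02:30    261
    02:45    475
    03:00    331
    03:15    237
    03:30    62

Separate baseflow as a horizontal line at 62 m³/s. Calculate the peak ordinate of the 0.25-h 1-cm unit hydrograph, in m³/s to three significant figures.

Direct runoff: 0.0, 49.0, 199.0, 413.0, 269.0, 175.0, 0.0 m³/s; ΣQ_DR = 1105 m³/s, peak = 413.0 m³/s.
Runoff depth d = ΣQ_DR·Δt / A = 1105 × 900 / (39.8 km²) = 24.99 mm.
The 1-cm UH is the DRH scaled by (10 mm)/d, so U_p = 413.0 × 10/24.99 = 165 m³/s.

U_p ≈ 165 m³/s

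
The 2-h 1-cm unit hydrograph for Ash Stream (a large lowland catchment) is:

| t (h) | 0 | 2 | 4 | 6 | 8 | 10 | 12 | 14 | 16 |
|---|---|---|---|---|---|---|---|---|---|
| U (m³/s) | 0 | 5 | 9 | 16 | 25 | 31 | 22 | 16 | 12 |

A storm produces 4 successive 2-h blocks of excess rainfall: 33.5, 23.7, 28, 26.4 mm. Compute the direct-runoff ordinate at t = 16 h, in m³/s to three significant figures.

Q ≈ 222 m³/s

By discrete convolution, Q_j = Σ (P_i / 10 mm) · U_{j−i}.
At t = 16 h (j=8): Q = (33.5/10)·12 + (23.7/10)·16 + (28/10)·22 + (26.4/10)·31 = 222 m³/s.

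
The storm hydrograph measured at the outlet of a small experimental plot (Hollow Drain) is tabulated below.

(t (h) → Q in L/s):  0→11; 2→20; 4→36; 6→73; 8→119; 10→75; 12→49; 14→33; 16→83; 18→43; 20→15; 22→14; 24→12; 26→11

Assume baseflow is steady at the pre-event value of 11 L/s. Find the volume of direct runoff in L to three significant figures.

V ≈ 3.17 × 10^6 L

Direct-runoff ordinates (Q − Q_b): 0.0, 9.0, 25.0, 62.0, 108.0, 64.0, 38.0, 22.0, 72.0, 32.0, 4.0, 3.0, 1.0, 0.0 L/s.
ΣQ_DR = 440.0 L/s.
With Δt = 2 h = 7200 s, V = ΣQ_DR · Δt = 440.0 × 7200 = 3.17 × 10^6 L.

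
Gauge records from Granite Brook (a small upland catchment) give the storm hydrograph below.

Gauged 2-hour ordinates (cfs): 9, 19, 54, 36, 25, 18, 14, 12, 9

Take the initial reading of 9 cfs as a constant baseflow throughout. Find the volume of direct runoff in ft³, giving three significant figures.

V ≈ 8.28 × 10^5 ft³

Direct-runoff ordinates (Q − Q_b): 0.0, 10.0, 45.0, 27.0, 16.0, 9.0, 5.0, 3.0, 0.0 cfs.
ΣQ_DR = 115.0 cfs.
With Δt = 2 h = 7200 s, V = ΣQ_DR · Δt = 115.0 × 7200 = 8.28 × 10^5 ft³.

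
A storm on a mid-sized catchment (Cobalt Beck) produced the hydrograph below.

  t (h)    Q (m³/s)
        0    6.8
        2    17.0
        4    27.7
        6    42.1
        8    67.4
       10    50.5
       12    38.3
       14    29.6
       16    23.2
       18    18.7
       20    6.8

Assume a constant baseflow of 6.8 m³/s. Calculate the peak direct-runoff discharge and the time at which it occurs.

Subtracting baseflow gives direct-runoff ordinates: 0.0, 10.2, 20.9, 35.3, 60.6, 43.7, 31.5, 22.8, 16.4, 11.9, 0.0 m³/s.
The maximum is 60.6 m³/s, occurring at the reading for t = 8 h.

Q_p = 60.6 m³/s at t = 8 h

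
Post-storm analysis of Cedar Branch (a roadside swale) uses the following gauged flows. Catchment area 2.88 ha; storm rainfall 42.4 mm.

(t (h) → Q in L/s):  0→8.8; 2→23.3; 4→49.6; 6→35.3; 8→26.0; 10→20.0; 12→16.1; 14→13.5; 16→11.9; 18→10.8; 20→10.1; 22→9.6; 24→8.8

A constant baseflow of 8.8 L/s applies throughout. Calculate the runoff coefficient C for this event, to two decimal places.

ΣQ_DR = 129.4 L/s; V = ΣQ_DR·Δt = 9.317 × 10^5 L.
Runoff depth d = V / A = 32.35 mm.
C = d / P = 32.35 / 42.4 = 0.76.

C ≈ 0.76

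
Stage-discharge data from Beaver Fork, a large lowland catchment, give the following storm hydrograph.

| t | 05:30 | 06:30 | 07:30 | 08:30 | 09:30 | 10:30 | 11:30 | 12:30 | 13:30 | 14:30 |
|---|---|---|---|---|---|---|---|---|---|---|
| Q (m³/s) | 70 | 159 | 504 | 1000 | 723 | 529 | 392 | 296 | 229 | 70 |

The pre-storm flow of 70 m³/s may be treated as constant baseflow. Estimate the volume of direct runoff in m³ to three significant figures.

Direct-runoff ordinates (Q − Q_b): 0.0, 89.0, 434.0, 930.0, 653.0, 459.0, 322.0, 226.0, 159.0, 0.0 m³/s.
ΣQ_DR = 3272 m³/s.
With Δt = 1 h = 3600 s, V = ΣQ_DR · Δt = 3272 × 3600 = 1.18 × 10^7 m³.

V ≈ 1.18 × 10^7 m³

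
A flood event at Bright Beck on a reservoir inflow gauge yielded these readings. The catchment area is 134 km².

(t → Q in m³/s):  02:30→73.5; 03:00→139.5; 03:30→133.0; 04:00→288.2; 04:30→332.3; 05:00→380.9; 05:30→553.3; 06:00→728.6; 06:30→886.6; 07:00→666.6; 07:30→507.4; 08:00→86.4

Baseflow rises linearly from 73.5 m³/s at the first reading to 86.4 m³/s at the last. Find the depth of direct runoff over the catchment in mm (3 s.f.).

d ≈ 51.3 mm

Direct runoff: 0.00, 64.83, 57.15, 211.18, 254.11, 301.54, 472.76, 646.89, 803.72, 582.55, 422.17, 0.00 m³/s; ΣQ_DR = 3817 m³/s.
V = ΣQ_DR · Δt = 3817 × 1800 s = 6.870 × 10^6 m³.
Over A = 134 km², depth = V / A = 51.3 mm.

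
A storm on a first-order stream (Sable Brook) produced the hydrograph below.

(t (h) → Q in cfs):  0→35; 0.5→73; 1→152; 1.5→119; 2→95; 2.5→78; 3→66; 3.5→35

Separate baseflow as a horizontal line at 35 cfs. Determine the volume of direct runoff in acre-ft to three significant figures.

Direct-runoff ordinates (Q − Q_b): 0.0, 38.0, 117.0, 84.0, 60.0, 43.0, 31.0, 0.0 cfs.
ΣQ_DR = 373.0 cfs.
With Δt = 0.5 h = 1800 s, V = ΣQ_DR · Δt = 373.0 × 1800 = 6.71 × 10^5 ft³ = 15.4 acre-ft.

V ≈ 15.4 acre-ft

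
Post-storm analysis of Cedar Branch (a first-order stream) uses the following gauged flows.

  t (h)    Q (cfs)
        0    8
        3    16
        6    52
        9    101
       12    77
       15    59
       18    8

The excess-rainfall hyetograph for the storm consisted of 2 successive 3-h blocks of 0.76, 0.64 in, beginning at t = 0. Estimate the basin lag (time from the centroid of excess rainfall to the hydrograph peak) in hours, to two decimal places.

Centroid of excess rainfall: t_c = Σ P_i·t̄_i / ΣP_i = 2.8714 h (block centres at 1.5, 4.5 h).
Hydrograph peak occurs at t = 9 h, so basin lag t_L = 9 − 2.8714 = 6.13 h.

t_L ≈ 6.13 h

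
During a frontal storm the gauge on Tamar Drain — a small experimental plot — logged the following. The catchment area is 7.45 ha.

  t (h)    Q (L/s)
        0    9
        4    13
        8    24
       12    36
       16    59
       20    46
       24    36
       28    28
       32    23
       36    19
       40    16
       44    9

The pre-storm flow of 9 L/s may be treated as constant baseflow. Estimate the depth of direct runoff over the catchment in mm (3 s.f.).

Direct runoff: 0.0, 4.0, 15.0, 27.0, 50.0, 37.0, 27.0, 19.0, 14.0, 10.0, 7.0, 0.0 L/s; ΣQ_DR = 210.0 L/s.
V = ΣQ_DR · Δt = 210.0 × 14400 s = 3.024 × 10^6 L.
Over A = 7.45 ha, depth = V / A = 40.6 mm.

d ≈ 40.6 mm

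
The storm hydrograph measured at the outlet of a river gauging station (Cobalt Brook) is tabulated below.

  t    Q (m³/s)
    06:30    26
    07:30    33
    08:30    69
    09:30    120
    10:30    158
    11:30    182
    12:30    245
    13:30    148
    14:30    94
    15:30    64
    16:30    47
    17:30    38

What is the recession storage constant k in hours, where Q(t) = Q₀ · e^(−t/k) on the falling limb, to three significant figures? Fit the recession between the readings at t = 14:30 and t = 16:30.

On the falling limb, Q drops from 94 to 47 m³/s between t = 14:30 and t = 16:30 (Δt = 2 h).
k = −Δt / ln(Q₂/Q₁) = −2 / ln(47/94) = 2.89 h.

k ≈ 2.89 h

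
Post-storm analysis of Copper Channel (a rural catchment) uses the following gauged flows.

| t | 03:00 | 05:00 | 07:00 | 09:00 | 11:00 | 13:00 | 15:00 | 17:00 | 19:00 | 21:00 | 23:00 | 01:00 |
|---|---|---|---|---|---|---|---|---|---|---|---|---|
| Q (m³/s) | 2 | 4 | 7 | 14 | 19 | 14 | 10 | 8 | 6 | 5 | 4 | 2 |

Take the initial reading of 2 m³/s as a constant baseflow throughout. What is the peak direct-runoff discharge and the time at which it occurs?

Q_p = 17.0 m³/s at t = 11:00

Subtracting baseflow gives direct-runoff ordinates: 0.0, 2.0, 5.0, 12.0, 17.0, 12.0, 8.0, 6.0, 4.0, 3.0, 2.0, 0.0 m³/s.
The maximum is 17.0 m³/s, occurring at the reading for t = 11:00.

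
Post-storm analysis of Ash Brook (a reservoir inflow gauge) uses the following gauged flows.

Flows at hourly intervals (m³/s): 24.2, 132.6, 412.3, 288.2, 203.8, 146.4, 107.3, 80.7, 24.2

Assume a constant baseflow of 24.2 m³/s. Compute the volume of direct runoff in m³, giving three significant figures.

V ≈ 4.33 × 10^6 m³

Direct-runoff ordinates (Q − Q_b): 0.0, 108.4, 388.1, 264.0, 179.6, 122.2, 83.1, 56.5, 0.0 m³/s.
ΣQ_DR = 1202 m³/s.
With Δt = 1 h = 3600 s, V = ΣQ_DR · Δt = 1202 × 3600 = 4.33 × 10^6 m³.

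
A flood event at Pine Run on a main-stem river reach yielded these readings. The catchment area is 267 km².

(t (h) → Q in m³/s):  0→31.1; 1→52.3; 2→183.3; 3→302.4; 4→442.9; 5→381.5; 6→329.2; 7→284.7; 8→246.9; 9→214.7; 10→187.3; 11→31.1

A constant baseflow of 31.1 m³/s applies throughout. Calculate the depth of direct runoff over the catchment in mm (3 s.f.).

d ≈ 31.2 mm

Direct runoff: 0.0, 21.2, 152.2, 271.3, 411.8, 350.4, 298.1, 253.6, 215.8, 183.6, 156.2, 0.0 m³/s; ΣQ_DR = 2314 m³/s.
V = ΣQ_DR · Δt = 2314 × 3600 s = 8.331 × 10^6 m³.
Over A = 267 km², depth = V / A = 31.2 mm.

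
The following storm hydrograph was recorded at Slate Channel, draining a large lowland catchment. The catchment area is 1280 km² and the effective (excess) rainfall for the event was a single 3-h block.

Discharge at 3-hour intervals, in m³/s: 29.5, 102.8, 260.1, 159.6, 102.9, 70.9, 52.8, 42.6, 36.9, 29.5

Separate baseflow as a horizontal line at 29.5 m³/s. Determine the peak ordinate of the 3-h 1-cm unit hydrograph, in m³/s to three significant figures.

Direct runoff: 0.0, 73.3, 230.6, 130.1, 73.4, 41.4, 23.3, 13.1, 7.4, 0.0 m³/s; ΣQ_DR = 592.6 m³/s, peak = 230.6 m³/s.
Runoff depth d = ΣQ_DR·Δt / A = 592.6 × 10800 / (1280 km²) = 5.000 mm.
The 1-cm UH is the DRH scaled by (10 mm)/d, so U_p = 230.6 × 10/5.000 = 461 m³/s.

U_p ≈ 461 m³/s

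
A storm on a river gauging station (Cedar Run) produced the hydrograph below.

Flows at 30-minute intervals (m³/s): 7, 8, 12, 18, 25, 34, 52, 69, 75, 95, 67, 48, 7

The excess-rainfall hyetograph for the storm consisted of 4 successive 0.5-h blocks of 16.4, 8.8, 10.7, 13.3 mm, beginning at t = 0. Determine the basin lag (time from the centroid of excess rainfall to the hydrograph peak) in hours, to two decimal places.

t_L ≈ 3.54 h

Centroid of excess rainfall: t_c = Σ P_i·t̄_i / ΣP_i = 0.9624 h (block centres at 0.25, 0.75, 1.25, 1.75 h).
Hydrograph peak occurs at t = 4.5 h, so basin lag t_L = 4.5 − 0.9624 = 3.54 h.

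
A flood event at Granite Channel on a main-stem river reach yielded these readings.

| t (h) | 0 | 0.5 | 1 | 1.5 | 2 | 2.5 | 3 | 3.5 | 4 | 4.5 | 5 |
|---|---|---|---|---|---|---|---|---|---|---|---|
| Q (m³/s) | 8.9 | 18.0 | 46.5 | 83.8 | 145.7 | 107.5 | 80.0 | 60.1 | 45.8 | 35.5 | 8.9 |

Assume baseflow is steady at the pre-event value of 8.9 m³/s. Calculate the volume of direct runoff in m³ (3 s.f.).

V ≈ 9.77 × 10^5 m³

Direct-runoff ordinates (Q − Q_b): 0.0, 9.1, 37.6, 74.9, 136.8, 98.6, 71.1, 51.2, 36.9, 26.6, 0.0 m³/s.
ΣQ_DR = 542.8 m³/s.
With Δt = 0.5 h = 1800 s, V = ΣQ_DR · Δt = 542.8 × 1800 = 9.77 × 10^5 m³.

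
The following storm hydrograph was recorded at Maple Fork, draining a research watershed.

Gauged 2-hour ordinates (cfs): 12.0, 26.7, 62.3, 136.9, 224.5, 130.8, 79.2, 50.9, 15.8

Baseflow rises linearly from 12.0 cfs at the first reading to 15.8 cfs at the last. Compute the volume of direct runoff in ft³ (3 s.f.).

V ≈ 4.42 × 10^6 ft³

Direct-runoff ordinates (Q − Q_b): 0.00, 14.22, 49.35, 123.47, 210.60, 116.42, 64.35, 35.58, 0.00 cfs.
ΣQ_DR = 614.0 cfs.
With Δt = 2 h = 7200 s, V = ΣQ_DR · Δt = 614.0 × 7200 = 4.42 × 10^6 ft³.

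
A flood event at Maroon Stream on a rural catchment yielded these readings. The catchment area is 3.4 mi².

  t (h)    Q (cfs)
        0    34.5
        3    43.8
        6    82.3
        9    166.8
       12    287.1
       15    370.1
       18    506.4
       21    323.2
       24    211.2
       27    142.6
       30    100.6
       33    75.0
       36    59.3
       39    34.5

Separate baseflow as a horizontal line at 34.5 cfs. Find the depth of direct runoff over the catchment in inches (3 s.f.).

d ≈ 2.67 in

Direct runoff: 0.0, 9.3, 47.8, 132.3, 252.6, 335.6, 471.9, 288.7, 176.7, 108.1, 66.1, 40.5, 24.8, 0.0 cfs; ΣQ_DR = 1954 cfs.
V = ΣQ_DR · Δt = 1954 × 10800 s = 2.111 × 10^7 ft³.
Over A = 3.4 mi², depth = V / A = 2.67 in.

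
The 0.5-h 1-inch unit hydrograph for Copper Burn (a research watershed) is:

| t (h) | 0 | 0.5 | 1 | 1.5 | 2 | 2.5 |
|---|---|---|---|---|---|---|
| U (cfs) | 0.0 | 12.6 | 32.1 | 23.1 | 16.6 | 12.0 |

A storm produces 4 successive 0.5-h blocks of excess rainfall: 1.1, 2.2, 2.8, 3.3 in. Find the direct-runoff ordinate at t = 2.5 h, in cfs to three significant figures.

By discrete convolution, Q_j = Σ (P_i / 1 in) · U_{j−i}.
At t = 2.5 h (j=5): Q = (1.1/1)·12.0 + (2.2/1)·16.6 + (2.8/1)·23.1 + (3.3/1)·32.1 = 220 cfs.

Q ≈ 220 cfs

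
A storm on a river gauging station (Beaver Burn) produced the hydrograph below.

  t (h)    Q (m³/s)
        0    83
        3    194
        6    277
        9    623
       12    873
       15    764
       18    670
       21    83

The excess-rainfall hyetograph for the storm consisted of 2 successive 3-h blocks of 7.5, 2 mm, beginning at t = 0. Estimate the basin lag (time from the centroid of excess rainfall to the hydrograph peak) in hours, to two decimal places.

Centroid of excess rainfall: t_c = Σ P_i·t̄_i / ΣP_i = 2.1316 h (block centres at 1.5, 4.5 h).
Hydrograph peak occurs at t = 12 h, so basin lag t_L = 12 − 2.1316 = 9.87 h.

t_L ≈ 9.87 h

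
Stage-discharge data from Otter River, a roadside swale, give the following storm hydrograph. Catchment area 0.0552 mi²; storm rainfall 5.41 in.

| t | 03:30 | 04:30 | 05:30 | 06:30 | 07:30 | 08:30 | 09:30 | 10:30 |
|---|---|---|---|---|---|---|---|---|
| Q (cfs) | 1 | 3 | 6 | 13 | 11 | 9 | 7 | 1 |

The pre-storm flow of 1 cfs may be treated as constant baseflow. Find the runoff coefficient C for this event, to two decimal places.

C ≈ 0.22

ΣQ_DR = 43.00 cfs; V = ΣQ_DR·Δt = 1.548 × 10^5 ft³.
Runoff depth d = V / A = 1.207 in.
C = d / P = 1.207 / 5.41 = 0.22.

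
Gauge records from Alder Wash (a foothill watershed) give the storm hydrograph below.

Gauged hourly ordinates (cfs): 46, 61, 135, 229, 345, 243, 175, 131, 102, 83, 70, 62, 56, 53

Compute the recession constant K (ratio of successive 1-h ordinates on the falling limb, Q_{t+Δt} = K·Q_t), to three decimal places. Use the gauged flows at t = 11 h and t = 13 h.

Using the recession-limb readings at t = 11 h and t = 13 h: Q falls from 62 to 53 cfs over 2 intervals.
K = (Q₂/Q₁)^(1/2) = (53/62)^(1/2) = 0.925.

K ≈ 0.925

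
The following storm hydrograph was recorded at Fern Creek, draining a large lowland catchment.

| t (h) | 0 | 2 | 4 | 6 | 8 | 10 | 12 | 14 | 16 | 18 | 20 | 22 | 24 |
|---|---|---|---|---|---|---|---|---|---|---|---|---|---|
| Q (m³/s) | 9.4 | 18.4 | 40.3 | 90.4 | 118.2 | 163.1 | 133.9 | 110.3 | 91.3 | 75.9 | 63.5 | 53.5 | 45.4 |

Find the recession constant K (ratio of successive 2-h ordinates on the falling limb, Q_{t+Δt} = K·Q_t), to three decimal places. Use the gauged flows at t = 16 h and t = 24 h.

Using the recession-limb readings at t = 16 h and t = 24 h: Q falls from 91.3 to 45.4 m³/s over 4 intervals.
K = (Q₂/Q₁)^(1/4) = (45.4/91.3)^(1/4) = 0.840.

K ≈ 0.840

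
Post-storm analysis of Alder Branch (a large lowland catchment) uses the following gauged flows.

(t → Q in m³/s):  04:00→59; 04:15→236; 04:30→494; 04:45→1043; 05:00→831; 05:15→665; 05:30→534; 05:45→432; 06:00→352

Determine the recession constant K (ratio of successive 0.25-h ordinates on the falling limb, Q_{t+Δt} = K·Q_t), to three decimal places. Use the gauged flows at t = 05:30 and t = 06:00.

Using the recession-limb readings at t = 05:30 and t = 06:00: Q falls from 534 to 352 m³/s over 2 intervals.
K = (Q₂/Q₁)^(1/2) = (352/534)^(1/2) = 0.812.

K ≈ 0.812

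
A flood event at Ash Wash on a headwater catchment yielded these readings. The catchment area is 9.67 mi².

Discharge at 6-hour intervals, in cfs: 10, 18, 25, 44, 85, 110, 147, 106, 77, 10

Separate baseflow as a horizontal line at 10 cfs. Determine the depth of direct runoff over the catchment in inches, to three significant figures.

Direct runoff: 0.0, 8.0, 15.0, 34.0, 75.0, 100.0, 137.0, 96.0, 67.0, 0.0 cfs; ΣQ_DR = 532.0 cfs.
V = ΣQ_DR · Δt = 532.0 × 21600 s = 1.149 × 10^7 ft³.
Over A = 9.67 mi², depth = V / A = 0.512 in.

d ≈ 0.512 in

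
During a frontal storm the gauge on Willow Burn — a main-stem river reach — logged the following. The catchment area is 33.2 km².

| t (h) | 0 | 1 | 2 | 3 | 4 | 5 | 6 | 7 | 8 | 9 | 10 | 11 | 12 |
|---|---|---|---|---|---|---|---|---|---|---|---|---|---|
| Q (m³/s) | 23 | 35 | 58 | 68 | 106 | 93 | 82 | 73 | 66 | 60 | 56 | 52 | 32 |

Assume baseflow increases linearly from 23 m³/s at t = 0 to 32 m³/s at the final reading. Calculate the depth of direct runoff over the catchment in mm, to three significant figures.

Direct runoff: 0.00, 11.25, 33.50, 42.75, 80.00, 66.25, 54.50, 44.75, 37.00, 30.25, 25.50, 20.75, 0.00 m³/s; ΣQ_DR = 446.5 m³/s.
V = ΣQ_DR · Δt = 446.5 × 3600 s = 1.607 × 10^6 m³.
Over A = 33.2 km², depth = V / A = 48.4 mm.

d ≈ 48.4 mm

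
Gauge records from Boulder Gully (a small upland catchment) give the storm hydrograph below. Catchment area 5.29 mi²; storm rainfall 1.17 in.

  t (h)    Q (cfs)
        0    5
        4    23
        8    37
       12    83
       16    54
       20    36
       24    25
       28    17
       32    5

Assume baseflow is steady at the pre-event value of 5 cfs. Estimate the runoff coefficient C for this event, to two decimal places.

ΣQ_DR = 240.0 cfs; V = ΣQ_DR·Δt = 3.456 × 10^6 ft³.
Runoff depth d = V / A = 0.2812 in.
C = d / P = 0.2812 / 1.17 = 0.24.

C ≈ 0.24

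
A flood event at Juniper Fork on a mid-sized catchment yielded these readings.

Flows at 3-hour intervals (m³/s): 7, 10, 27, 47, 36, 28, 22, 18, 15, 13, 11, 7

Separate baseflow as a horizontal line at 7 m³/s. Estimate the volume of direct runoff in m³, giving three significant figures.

V ≈ 1.70 × 10^6 m³

Direct-runoff ordinates (Q − Q_b): 0.0, 3.0, 20.0, 40.0, 29.0, 21.0, 15.0, 11.0, 8.0, 6.0, 4.0, 0.0 m³/s.
ΣQ_DR = 157.0 m³/s.
With Δt = 3 h = 10800 s, V = ΣQ_DR · Δt = 157.0 × 10800 = 1.70 × 10^6 m³.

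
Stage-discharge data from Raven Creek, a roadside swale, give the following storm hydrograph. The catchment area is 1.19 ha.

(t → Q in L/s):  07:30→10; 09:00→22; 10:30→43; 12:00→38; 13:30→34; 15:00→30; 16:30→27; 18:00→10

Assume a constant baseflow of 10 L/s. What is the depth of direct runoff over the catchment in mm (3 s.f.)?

d ≈ 60.8 mm

Direct runoff: 0.0, 12.0, 33.0, 28.0, 24.0, 20.0, 17.0, 0.0 L/s; ΣQ_DR = 134.0 L/s.
V = ΣQ_DR · Δt = 134.0 × 5400 s = 7.236 × 10^5 L.
Over A = 1.19 ha, depth = V / A = 60.8 mm.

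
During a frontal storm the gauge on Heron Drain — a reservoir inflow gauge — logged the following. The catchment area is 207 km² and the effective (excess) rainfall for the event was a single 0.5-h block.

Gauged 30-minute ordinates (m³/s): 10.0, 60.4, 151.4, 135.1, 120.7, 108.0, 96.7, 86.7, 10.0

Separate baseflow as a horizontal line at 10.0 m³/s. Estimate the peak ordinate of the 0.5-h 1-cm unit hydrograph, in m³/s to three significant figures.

U_p ≈ 236 m³/s

Direct runoff: 0.0, 50.4, 141.4, 125.1, 110.7, 98.0, 86.7, 76.7, 0.0 m³/s; ΣQ_DR = 689.0 m³/s, peak = 141.4 m³/s.
Runoff depth d = ΣQ_DR·Δt / A = 689.0 × 1800 / (207 km²) = 5.991 mm.
The 1-cm UH is the DRH scaled by (10 mm)/d, so U_p = 141.4 × 10/5.991 = 236 m³/s.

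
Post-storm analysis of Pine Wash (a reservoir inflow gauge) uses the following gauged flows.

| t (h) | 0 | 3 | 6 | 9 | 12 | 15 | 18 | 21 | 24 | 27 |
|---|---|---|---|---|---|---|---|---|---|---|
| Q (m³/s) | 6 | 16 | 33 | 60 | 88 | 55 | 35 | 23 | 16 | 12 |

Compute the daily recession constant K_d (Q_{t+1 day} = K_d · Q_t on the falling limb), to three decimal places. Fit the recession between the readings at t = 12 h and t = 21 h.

K_d ≈ 0.028

Between t = 12 h and t = 21 h the flow falls from 88 to 23 m³/s over 3×3 h = 9 h.
Per-interval ratio K = (23/88)^(1/3) = 0.6394; K_d = K^(24/3) = 0.028.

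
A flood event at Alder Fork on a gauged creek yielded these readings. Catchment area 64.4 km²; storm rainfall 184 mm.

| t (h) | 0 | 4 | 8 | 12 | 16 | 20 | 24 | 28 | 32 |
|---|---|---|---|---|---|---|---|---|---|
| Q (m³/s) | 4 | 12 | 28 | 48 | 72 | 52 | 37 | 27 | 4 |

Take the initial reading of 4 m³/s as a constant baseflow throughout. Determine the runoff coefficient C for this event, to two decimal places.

ΣQ_DR = 248.0 m³/s; V = ΣQ_DR·Δt = 3.571 × 10^6 m³.
Runoff depth d = V / A = 55.45 mm.
C = d / P = 55.45 / 184 = 0.30.

C ≈ 0.30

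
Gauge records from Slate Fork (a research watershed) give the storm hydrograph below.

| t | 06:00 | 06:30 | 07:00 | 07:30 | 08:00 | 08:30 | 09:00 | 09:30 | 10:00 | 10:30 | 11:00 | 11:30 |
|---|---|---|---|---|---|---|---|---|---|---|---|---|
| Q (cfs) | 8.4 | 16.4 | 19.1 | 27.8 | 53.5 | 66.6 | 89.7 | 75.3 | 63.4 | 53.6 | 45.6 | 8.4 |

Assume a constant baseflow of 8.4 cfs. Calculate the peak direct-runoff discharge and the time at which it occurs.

Q_p = 81.3 cfs at t = 09:00

Subtracting baseflow gives direct-runoff ordinates: 0.0, 8.0, 10.7, 19.4, 45.1, 58.2, 81.3, 66.9, 55.0, 45.2, 37.2, 0.0 cfs.
The maximum is 81.3 cfs, occurring at the reading for t = 09:00.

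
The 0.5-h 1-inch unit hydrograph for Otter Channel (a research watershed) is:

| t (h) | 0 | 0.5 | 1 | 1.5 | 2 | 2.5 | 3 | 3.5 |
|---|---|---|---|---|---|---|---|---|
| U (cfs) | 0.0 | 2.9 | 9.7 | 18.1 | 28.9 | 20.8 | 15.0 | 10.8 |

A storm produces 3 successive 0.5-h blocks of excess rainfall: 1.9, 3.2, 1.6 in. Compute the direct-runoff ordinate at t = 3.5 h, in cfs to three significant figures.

Q ≈ 102 cfs

By discrete convolution, Q_j = Σ (P_i / 1 in) · U_{j−i}.
At t = 3.5 h (j=7): Q = (1.9/1)·10.8 + (3.2/1)·15.0 + (1.6/1)·20.8 = 102 cfs.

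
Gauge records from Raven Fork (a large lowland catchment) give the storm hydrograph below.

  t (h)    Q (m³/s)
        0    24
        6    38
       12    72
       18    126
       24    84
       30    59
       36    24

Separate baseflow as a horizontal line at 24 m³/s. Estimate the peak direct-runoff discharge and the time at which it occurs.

Q_p = 102.0 m³/s at t = 18 h

Subtracting baseflow gives direct-runoff ordinates: 0.0, 14.0, 48.0, 102.0, 60.0, 35.0, 0.0 m³/s.
The maximum is 102.0 m³/s, occurring at the reading for t = 18 h.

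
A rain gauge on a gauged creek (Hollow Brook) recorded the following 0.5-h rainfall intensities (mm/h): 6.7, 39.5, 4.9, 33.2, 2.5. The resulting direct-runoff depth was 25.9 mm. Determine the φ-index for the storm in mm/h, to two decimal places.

Only the 2 blocks with intensity above φ contribute runoff: 39.5, 33.2 mm/h.
Σ(I−φ)·Δt = d  ⇒  (39.5+33.2 − 2φ)·0.5 = 25.9
φ = (72.70 − 25.9/0.5) / 2 = 10.45 mm/h.

φ ≈ 10.45 mm/h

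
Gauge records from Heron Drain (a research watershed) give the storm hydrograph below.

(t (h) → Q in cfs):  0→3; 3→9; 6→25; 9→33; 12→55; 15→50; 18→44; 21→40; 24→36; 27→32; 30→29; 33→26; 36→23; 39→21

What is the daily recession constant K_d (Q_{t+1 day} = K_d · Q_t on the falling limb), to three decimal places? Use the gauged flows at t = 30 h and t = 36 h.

Between t = 30 h and t = 36 h the flow falls from 29 to 23 cfs over 2×3 h = 6 h.
Per-interval ratio K = (23/29)^(1/2) = 0.8906; K_d = K^(24/3) = 0.396.

K_d ≈ 0.396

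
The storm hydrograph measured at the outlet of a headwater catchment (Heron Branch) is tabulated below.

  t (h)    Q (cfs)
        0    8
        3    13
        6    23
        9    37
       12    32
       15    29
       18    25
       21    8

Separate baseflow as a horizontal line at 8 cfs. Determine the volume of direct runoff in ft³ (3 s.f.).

V ≈ 1.20 × 10^6 ft³

Direct-runoff ordinates (Q − Q_b): 0.0, 5.0, 15.0, 29.0, 24.0, 21.0, 17.0, 0.0 cfs.
ΣQ_DR = 111.0 cfs.
With Δt = 3 h = 10800 s, V = ΣQ_DR · Δt = 111.0 × 10800 = 1.20 × 10^6 ft³.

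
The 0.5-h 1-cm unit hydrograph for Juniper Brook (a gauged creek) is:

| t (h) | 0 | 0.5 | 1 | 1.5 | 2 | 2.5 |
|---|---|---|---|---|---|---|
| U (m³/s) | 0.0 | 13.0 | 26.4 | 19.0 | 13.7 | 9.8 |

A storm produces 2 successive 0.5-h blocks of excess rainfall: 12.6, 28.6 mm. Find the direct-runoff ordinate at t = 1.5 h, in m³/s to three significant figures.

By discrete convolution, Q_j = Σ (P_i / 10 mm) · U_{j−i}.
At t = 1.5 h (j=3): Q = (12.6/10)·19.0 + (28.6/10)·26.4 = 99.4 m³/s.

Q ≈ 99.4 m³/s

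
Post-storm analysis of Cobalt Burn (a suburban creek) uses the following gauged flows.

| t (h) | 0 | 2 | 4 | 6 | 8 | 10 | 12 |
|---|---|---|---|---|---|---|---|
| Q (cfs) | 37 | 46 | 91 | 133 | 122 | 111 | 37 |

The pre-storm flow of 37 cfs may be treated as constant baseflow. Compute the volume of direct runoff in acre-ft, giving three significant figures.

V ≈ 52.6 acre-ft

Direct-runoff ordinates (Q − Q_b): 0.0, 9.0, 54.0, 96.0, 85.0, 74.0, 0.0 cfs.
ΣQ_DR = 318.0 cfs.
With Δt = 2 h = 7200 s, V = ΣQ_DR · Δt = 318.0 × 7200 = 2.29 × 10^6 ft³ = 52.6 acre-ft.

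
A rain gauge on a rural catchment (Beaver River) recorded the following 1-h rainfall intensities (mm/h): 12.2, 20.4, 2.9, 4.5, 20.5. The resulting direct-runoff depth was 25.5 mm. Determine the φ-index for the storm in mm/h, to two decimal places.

φ ≈ 9.20 mm/h

Only the 3 blocks with intensity above φ contribute runoff: 12.2, 20.4, 20.5 mm/h.
Σ(I−φ)·Δt = d  ⇒  (12.2+20.4+20.5 − 3φ)·1 = 25.5
φ = (53.10 − 25.5/1) / 3 = 9.20 mm/h.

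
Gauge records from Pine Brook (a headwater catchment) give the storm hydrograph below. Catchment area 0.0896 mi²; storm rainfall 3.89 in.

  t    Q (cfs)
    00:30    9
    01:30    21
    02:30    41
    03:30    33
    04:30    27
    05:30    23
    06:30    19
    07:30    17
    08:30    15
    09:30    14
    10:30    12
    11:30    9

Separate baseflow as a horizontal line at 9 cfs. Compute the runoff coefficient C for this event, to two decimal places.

C ≈ 0.59

ΣQ_DR = 132.0 cfs; V = ΣQ_DR·Δt = 4.752 × 10^5 ft³.
Runoff depth d = V / A = 2.283 in.
C = d / P = 2.283 / 3.89 = 0.59.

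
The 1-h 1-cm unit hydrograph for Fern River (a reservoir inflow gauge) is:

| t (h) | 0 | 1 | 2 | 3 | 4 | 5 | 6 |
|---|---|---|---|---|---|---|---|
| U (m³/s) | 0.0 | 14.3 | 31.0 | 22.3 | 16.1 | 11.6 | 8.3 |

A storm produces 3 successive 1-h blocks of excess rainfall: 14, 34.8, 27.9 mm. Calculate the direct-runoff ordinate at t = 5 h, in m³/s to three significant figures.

Q ≈ 134 m³/s

By discrete convolution, Q_j = Σ (P_i / 10 mm) · U_{j−i}.
At t = 5 h (j=5): Q = (14/10)·11.6 + (34.8/10)·16.1 + (27.9/10)·22.3 = 134 m³/s.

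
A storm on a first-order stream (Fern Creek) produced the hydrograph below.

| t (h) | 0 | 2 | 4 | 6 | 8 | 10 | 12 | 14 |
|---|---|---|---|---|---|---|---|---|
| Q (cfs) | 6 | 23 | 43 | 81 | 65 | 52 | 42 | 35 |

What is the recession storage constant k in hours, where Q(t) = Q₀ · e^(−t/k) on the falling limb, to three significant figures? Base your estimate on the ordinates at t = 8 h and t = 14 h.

k ≈ 9.69 h

On the falling limb, Q drops from 65 to 35 cfs between t = 8 h and t = 14 h (Δt = 6 h).
k = −Δt / ln(Q₂/Q₁) = −6 / ln(35/65) = 9.69 h.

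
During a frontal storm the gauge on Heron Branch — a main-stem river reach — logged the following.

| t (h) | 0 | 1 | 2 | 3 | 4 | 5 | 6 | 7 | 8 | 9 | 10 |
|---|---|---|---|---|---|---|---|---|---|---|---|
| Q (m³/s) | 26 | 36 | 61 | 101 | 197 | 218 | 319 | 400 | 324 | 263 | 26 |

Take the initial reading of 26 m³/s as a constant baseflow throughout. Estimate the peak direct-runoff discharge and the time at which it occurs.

Q_p = 374.0 m³/s at t = 7 h

Subtracting baseflow gives direct-runoff ordinates: 0.0, 10.0, 35.0, 75.0, 171.0, 192.0, 293.0, 374.0, 298.0, 237.0, 0.0 m³/s.
The maximum is 374.0 m³/s, occurring at the reading for t = 7 h.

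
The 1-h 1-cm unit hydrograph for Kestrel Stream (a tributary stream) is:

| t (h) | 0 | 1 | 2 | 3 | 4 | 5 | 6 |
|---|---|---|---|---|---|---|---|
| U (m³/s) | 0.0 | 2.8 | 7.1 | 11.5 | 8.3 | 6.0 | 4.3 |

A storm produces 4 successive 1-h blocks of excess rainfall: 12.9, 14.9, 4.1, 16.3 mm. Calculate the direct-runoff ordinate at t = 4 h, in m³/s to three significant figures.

By discrete convolution, Q_j = Σ (P_i / 10 mm) · U_{j−i}.
At t = 4 h (j=4): Q = (12.9/10)·8.3 + (14.9/10)·11.5 + (4.1/10)·7.1 + (16.3/10)·2.8 = 35.3 m³/s.

Q ≈ 35.3 m³/s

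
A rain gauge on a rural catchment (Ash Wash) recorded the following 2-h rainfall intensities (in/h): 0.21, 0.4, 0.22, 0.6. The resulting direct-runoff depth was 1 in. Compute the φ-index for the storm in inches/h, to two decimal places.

φ ≈ 0.25 in/h

Only the 2 blocks with intensity above φ contribute runoff: 0.4, 0.6 in/h.
Σ(I−φ)·Δt = d  ⇒  (0.4+0.6 − 2φ)·2 = 1
φ = (1.000 − 1/2) / 2 = 0.25 in/h.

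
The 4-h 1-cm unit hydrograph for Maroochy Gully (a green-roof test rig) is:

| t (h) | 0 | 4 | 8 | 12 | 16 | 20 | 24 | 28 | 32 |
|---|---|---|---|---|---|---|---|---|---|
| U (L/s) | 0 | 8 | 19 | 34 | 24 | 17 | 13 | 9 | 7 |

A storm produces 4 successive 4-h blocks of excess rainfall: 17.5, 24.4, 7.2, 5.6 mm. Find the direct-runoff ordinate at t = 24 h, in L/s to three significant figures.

Q ≈ 101 L/s

By discrete convolution, Q_j = Σ (P_i / 10 mm) · U_{j−i}.
At t = 24 h (j=6): Q = (17.5/10)·13 + (24.4/10)·17 + (7.2/10)·24 + (5.6/10)·34 = 101 L/s.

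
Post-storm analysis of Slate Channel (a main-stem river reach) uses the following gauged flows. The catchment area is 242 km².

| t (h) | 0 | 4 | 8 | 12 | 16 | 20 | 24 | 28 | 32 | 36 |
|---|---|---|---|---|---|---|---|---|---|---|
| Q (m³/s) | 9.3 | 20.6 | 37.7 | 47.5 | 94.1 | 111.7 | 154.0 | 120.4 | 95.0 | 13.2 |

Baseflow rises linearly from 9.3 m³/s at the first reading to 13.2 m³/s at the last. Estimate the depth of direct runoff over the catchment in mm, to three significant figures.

Direct runoff: 0.00, 10.87, 27.53, 36.90, 83.07, 100.23, 142.10, 108.07, 82.23, 0.00 m³/s; ΣQ_DR = 591.0 m³/s.
V = ΣQ_DR · Δt = 591.0 × 14400 s = 8.510 × 10^6 m³.
Over A = 242 km², depth = V / A = 35.2 mm.

d ≈ 35.2 mm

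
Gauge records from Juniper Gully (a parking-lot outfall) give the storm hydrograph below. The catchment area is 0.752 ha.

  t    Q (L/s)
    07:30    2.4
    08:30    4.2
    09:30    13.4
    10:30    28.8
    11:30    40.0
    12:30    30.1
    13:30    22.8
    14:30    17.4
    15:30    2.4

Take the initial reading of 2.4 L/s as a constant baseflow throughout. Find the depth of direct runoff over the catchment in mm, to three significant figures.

d ≈ 67.0 mm

Direct runoff: 0.0, 1.8, 11.0, 26.4, 37.6, 27.7, 20.4, 15.0, 0.0 L/s; ΣQ_DR = 139.9 L/s.
V = ΣQ_DR · Δt = 139.9 × 3600 s = 5.036 × 10^5 L.
Over A = 0.752 ha, depth = V / A = 67.0 mm.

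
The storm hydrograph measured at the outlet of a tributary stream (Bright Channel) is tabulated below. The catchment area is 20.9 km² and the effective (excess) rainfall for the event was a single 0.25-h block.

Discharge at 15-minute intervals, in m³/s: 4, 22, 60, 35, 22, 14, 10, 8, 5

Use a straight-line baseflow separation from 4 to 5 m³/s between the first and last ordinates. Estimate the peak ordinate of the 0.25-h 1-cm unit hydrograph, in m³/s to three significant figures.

U_p ≈ 92.8 m³/s

Direct runoff: 0.00, 17.88, 55.75, 30.62, 17.50, 9.38, 5.25, 3.12, 0.00 m³/s; ΣQ_DR = 139.5 m³/s, peak = 55.75 m³/s.
Runoff depth d = ΣQ_DR·Δt / A = 139.5 × 900 / (20.9 km²) = 6.007 mm.
The 1-cm UH is the DRH scaled by (10 mm)/d, so U_p = 55.75 × 10/6.007 = 92.8 m³/s.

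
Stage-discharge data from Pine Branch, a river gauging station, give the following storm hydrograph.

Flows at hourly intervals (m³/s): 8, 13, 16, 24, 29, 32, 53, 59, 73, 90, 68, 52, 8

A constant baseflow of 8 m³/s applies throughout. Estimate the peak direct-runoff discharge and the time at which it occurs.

Q_p = 82.0 m³/s at t = 9 h

Subtracting baseflow gives direct-runoff ordinates: 0.0, 5.0, 8.0, 16.0, 21.0, 24.0, 45.0, 51.0, 65.0, 82.0, 60.0, 44.0, 0.0 m³/s.
The maximum is 82.0 m³/s, occurring at the reading for t = 9 h.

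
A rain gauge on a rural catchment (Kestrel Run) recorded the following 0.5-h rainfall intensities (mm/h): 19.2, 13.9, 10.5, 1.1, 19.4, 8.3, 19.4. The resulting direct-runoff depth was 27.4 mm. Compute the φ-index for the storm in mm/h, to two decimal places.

φ ≈ 5.98 mm/h

Only the 6 blocks with intensity above φ contribute runoff: 19.2, 13.9, 10.5, 19.4, 8.3, 19.4 mm/h.
Σ(I−φ)·Δt = d  ⇒  (19.2+13.9+10.5+19.4+8.3+19.4 − 6φ)·0.5 = 27.4
φ = (90.70 − 27.4/0.5) / 6 = 5.98 mm/h.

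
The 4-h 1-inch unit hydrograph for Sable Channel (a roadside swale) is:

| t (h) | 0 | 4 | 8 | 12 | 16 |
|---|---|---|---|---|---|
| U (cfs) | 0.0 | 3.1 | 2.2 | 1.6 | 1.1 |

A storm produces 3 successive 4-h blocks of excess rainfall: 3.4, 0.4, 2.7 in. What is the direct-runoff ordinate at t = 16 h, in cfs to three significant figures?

By discrete convolution, Q_j = Σ (P_i / 1 in) · U_{j−i}.
At t = 16 h (j=4): Q = (3.4/1)·1.1 + (0.4/1)·1.6 + (2.7/1)·2.2 = 10.3 cfs.

Q ≈ 10.3 cfs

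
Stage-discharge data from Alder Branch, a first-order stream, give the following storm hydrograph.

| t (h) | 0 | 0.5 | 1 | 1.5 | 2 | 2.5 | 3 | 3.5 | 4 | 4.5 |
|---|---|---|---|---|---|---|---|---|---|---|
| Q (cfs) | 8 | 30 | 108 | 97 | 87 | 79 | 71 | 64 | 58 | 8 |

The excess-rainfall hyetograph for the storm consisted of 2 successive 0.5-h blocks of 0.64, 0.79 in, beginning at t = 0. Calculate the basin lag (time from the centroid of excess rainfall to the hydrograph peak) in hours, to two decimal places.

Centroid of excess rainfall: t_c = Σ P_i·t̄_i / ΣP_i = 0.5262 h (block centres at 0.25, 0.75 h).
Hydrograph peak occurs at t = 1 h, so basin lag t_L = 1 − 0.5262 = 0.47 h.

t_L ≈ 0.47 h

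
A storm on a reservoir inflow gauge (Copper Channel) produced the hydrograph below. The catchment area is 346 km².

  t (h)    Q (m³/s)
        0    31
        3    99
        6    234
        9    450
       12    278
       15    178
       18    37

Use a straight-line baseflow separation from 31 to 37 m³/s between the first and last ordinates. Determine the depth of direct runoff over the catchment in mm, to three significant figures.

d ≈ 33.4 mm

Direct runoff: 0.00, 67.00, 201.00, 416.00, 243.00, 142.00, 0.00 m³/s; ΣQ_DR = 1069 m³/s.
V = ΣQ_DR · Δt = 1069 × 10800 s = 1.155 × 10^7 m³.
Over A = 346 km², depth = V / A = 33.4 mm.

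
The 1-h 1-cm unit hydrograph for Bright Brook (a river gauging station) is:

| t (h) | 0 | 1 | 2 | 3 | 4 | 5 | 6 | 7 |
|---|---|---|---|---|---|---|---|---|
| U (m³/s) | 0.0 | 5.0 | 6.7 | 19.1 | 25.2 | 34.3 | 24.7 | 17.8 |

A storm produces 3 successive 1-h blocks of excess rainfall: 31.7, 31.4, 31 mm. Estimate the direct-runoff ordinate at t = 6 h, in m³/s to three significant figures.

Q ≈ 264 m³/s

By discrete convolution, Q_j = Σ (P_i / 10 mm) · U_{j−i}.
At t = 6 h (j=6): Q = (31.7/10)·24.7 + (31.4/10)·34.3 + (31/10)·25.2 = 264 m³/s.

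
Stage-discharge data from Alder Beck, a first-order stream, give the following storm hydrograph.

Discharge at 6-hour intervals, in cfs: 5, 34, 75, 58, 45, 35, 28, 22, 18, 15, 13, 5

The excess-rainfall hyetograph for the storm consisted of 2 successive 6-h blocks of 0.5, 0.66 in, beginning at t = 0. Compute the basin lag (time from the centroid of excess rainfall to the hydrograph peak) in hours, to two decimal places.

Centroid of excess rainfall: t_c = Σ P_i·t̄_i / ΣP_i = 6.4138 h (block centres at 3, 9 h).
Hydrograph peak occurs at t = 12 h, so basin lag t_L = 12 − 6.4138 = 5.59 h.

t_L ≈ 5.59 h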